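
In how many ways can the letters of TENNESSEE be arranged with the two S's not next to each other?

2940

There are 9!/(4!·2!·2!) = 3780 arrangements of TENNESSEE in total.
If the two S's are adjacent, glue them into one block, leaving 8 items to arrange: (8)!/(4!·2!) = 840 ways.
Subtracting, 3780 − 840 = 2940 arrangements keep the S's apart.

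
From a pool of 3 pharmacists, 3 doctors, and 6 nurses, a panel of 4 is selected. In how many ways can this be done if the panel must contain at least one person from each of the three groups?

Unrestricted: C(12,4) = 495 ways to pick any 4 of the 12.
Subtract selections that omit an entire group: no pharmacists → C(9,4) = 126; no doctors → C(9,4) = 126; no nurses → C(6,4) = 15.
Add back selections omitting two groups (i.e. drawn from a single group): C(3,4) + C(3,4) + C(6,4) = 15.
By inclusion–exclusion: 495 − 267 + 15 = 243.

243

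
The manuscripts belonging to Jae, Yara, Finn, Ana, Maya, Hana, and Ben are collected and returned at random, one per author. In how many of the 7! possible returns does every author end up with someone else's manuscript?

Count assignments avoiding every fixed point. For any j of the 7 authors fixed to their own manuscript, the other 7−j can be arranged in (7−j)! ways.
By inclusion–exclusion this is Σ_{j=0}^{7} (−1)^j C(7,j)·(7−j)!.
Computing: 5040 − 5040 + 2520 − 840 + 210 − 42 + 7 − 1 = 1854.

1854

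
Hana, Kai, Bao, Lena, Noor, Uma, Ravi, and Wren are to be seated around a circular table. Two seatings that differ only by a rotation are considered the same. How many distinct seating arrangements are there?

5040

Seat Hana anywhere (absorbing the rotational symmetry), then permute the other 7: (7)! = 5040.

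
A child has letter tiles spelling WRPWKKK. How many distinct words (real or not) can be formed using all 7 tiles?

420

Letter multiplicities in WRPWKKK: K×3, P×1, R×1, W×2.
So there are 7! / (3!·2!) = 420 distinguishable arrangements.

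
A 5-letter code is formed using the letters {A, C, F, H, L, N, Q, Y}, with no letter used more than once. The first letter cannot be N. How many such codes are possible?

5880

The first letter has 8−1 = 7 choices (anything except N).
The remaining 4 letters are filled from the other 7 symbols without repetition: 7 × 6 × 5 × 4 = 840.
Total: 7 × 840 = 5880.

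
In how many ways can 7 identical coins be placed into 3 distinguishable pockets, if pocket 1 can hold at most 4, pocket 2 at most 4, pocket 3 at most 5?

21

Without the upper bounds there are C(9,2) = 36 ways to split 7 among 3 pockets.
Subtract solutions that violate a single cap (substitute x_i' = x_i − (cap_i+1)): x_1 ≥ 5 gives C(4,2) = 6; x_2 ≥ 5 gives C(4,2) = 6; x_3 ≥ 6 gives C(3,2) = 3. Together 15.
No two caps can be exceeded simultaneously, so the pair terms are all 0.
By inclusion–exclusion the count is 36 − 15 + 0 = 21.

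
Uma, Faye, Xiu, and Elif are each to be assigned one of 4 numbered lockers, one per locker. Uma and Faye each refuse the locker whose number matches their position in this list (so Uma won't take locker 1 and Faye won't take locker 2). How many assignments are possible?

14

Let Aᵢ (for i ∈ {1, 2}) be the placements that put person i in their forbidden locker. Any j of these fix j positions, leaving (4−j)! ways to fill the rest, and there are C(2,j) ways to pick which j.
By inclusion–exclusion, the number of valid placements is Σ_{j=0}^{2} (−1)^j C(2,j)·(4−j)!.
Computing: 24 − 12 + 2 = 14.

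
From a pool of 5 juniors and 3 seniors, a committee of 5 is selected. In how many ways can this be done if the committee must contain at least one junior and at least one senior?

55

With no constraint there are C(8,5) = 56 possible selections.
Selections missing a whole group: no juniors → C(3,5) = 0; no seniors → C(5,5) = 1.
Both groups omitted at once is impossible, so 56 − 1 = 55.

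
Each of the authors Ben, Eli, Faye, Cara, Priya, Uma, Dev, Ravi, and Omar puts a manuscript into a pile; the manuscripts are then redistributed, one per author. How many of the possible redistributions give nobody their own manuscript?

133496

Count assignments avoiding every fixed point. For any j of the 9 authors fixed to their own manuscript, the other 9−j can be arranged in (9−j)! ways.
By inclusion–exclusion this is Σ_{j=0}^{9} (−1)^j C(9,j)·(9−j)!.
Computing: 362880 − 362880 + 181440 − 60480 + 15120 − 3024 + 504 − 72 + 9 − 1 = 133496.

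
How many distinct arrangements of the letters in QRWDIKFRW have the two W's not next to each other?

70560

There are 9!/(2!·2!) = 90720 arrangements of QRWDIKFRW in total.
If the two W's are adjacent, glue them into one block, leaving 8 items to arrange: (8)!/(2!) = 20160 ways.
Subtracting, 90720 − 20160 = 70560 arrangements keep the W's apart.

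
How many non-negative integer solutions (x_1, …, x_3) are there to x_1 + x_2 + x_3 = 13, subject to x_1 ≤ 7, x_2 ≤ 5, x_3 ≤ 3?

Without the upper bounds there are C(15,2) = 105 ways to split 13 among 3 variables.
Subtract solutions that violate a single cap (substitute x_i' = x_i − (cap_i+1)): x_1 ≥ 8 gives C(7,2) = 21; x_2 ≥ 6 gives C(9,2) = 36; x_3 ≥ 4 gives C(11,2) = 55. Together 112.
Add back pairs where two caps are both exceeded: 0 + 3 + 10 = 13.
By inclusion–exclusion the count is 105 − 112 + 13 = 6.

6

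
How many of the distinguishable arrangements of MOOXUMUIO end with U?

Fix U in the last position and arrange the remaining 8 letters.
Those 8 letters have M appearing twice and O appearing 3 times, giving (8)!/(3!·2!) = 3360.

3360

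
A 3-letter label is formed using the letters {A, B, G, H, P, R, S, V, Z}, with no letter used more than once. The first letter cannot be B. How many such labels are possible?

448

The first letter has 9−1 = 8 choices (anything except B).
The remaining 2 letters are filled from the other 8 symbols without repetition: 8 × 7 = 56.
Total: 8 × 56 = 448.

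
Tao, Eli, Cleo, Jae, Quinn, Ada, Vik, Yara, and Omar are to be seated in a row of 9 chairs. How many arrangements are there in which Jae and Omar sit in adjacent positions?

Glue Jae and Omar into one block (2 internal orders), leaving 8 units to arrange in a row.
So the count is 2·(8)! = 80640.

80640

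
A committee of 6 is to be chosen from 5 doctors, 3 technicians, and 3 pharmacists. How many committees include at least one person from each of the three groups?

405

With no constraint there are C(11,6) = 462 possible selections.
Subtract selections that omit an entire group: no doctors → C(6,6) = 1; no technicians → C(8,6) = 28; no pharmacists → C(8,6) = 28.
Add back selections omitting two groups (i.e. drawn from a single group): C(5,6) + C(3,6) + C(3,6) = 0.
By inclusion–exclusion: 462 − 57 + 0 = 405.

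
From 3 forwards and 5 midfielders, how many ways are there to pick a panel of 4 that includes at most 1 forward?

35

Split by how many forwards are chosen (0 through 1).
Sum: C(3,0)·C(5,4) + C(3,1)·C(5,3) = 5 + 30 = 35.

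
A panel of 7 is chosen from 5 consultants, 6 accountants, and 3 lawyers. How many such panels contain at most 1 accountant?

176

Split by how many accountants are chosen (0 through 1).
Sum: C(6,0)·C(8,7) + C(6,1)·C(8,6) = 8 + 168 = 176.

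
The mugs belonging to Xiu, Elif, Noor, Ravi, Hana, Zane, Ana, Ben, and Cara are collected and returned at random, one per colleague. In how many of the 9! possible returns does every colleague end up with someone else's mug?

Let Aᵢ be the assignments in which colleague i gets their own mug. We want the size of the complement of A₁∪…∪A_9.
By inclusion–exclusion this is Σ_{j=0}^{9} (−1)^j C(9,j)·(9−j)!.
Computing: 362880 − 362880 + 181440 − 60480 + 15120 − 3024 + 504 − 72 + 9 − 1 = 133496.

133496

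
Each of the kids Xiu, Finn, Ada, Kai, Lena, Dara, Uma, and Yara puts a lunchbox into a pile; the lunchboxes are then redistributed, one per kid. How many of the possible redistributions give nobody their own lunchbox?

This is the derangement count D_8: permutations of 8 items with no fixed point.
By inclusion–exclusion this is Σ_{j=0}^{8} (−1)^j C(8,j)·(8−j)!.
Computing: 40320 − 40320 + 20160 − 6720 + 1680 − 336 + 56 − 8 + 1 = 14833.

14833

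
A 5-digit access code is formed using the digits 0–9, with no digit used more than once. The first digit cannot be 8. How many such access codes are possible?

The first digit has 10−1 = 9 choices (anything except 8).
The remaining 4 digits are filled from the other 9 symbols without repetition: 9 × 8 × 7 × 6 = 3024.
Total: 9 × 3024 = 27216.

27216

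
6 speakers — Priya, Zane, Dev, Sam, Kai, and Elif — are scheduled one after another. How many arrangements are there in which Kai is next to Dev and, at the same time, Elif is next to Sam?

Treat {Kai,Dev} as one block (2 orders) and {Elif,Sam} as another (2 orders).
That leaves 4 units to arrange: 2 × 2 × 4! = 4 × 24 = 96.

96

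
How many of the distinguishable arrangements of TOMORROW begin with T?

420

Fix T in the first position and arrange the remaining 7 letters.
Those 7 letters have O appearing 3 times and R appearing twice, giving (7)!/(3!·2!) = 420.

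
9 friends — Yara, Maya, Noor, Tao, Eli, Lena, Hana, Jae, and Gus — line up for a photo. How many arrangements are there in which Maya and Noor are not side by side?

There are 9! = 362880 arrangements in all. If Maya and Noor are adjacent, merging them into one block gives 2·(8)! = 80640 arrangements.
So 362880 − 80640 = 282240 arrangements keep them apart.

282240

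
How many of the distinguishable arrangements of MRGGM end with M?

With the last slot taken by M, it remains to arrange the other 4 letters (RGGM).
Those 4 letters have G appearing twice, giving (4)!/(2!) = 12.

12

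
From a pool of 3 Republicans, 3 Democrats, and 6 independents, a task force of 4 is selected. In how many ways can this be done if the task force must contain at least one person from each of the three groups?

243

Unrestricted: C(12,4) = 495 ways to pick any 4 of the 12.
Subtract selections that omit an entire group: no Republicans → C(9,4) = 126; no Democrats → C(9,4) = 126; no independents → C(6,4) = 15.
Add back selections omitting two groups (i.e. drawn from a single group): C(3,4) + C(3,4) + C(6,4) = 15.
By inclusion–exclusion: 495 − 267 + 15 = 243.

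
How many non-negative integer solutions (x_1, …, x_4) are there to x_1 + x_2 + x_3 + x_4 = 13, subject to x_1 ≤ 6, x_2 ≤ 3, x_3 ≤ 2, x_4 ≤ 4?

10

Without the upper bounds there are C(16,3) = 560 ways to split 13 among 4 variables.
Subtract solutions that violate a single cap (substitute x_i' = x_i − (cap_i+1)): x_1 ≥ 7 gives C(9,3) = 84; x_2 ≥ 4 gives C(12,3) = 220; x_3 ≥ 3 gives C(13,3) = 286; x_4 ≥ 5 gives C(11,3) = 165. Together 755.
Add back pairs where two caps are both exceeded: 10 + 20 + 4 + 84 + 35 + 56 = 209.
Subtract triples: 0 + 0 + 0 + 4 = 4.
By inclusion–exclusion the count is 560 − 755 + 209 − 4 = 10.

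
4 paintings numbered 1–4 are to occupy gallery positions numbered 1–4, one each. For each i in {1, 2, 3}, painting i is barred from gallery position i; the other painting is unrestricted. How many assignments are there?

11

Let Aᵢ (for i ∈ {1, 2, 3}) be the placements that put painting i in its forbidden gallery position. Any j of these fix j positions, leaving (4−j)! ways to fill the rest, and there are C(3,j) ways to pick which j.
By inclusion–exclusion, the number of valid placements is Σ_{j=0}^{3} (−1)^j C(3,j)·(4−j)!.
Computing: 24 − 18 + 6 − 1 = 11.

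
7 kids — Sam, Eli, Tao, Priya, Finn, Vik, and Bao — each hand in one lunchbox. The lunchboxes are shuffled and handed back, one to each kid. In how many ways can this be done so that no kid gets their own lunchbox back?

1854

Count assignments avoiding every fixed point. For any j of the 7 kids fixed to their own lunchbox, the other 7−j can be arranged in (7−j)! ways.
By inclusion–exclusion this is Σ_{j=0}^{7} (−1)^j C(7,j)·(7−j)!.
Computing: 5040 − 5040 + 2520 − 840 + 210 − 42 + 7 − 1 = 1854.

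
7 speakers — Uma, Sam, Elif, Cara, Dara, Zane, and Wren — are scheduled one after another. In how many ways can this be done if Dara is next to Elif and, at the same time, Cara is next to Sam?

Treat {Dara,Elif} as one block (2 orders) and {Cara,Sam} as another (2 orders).
That leaves 5 units to arrange: 2 × 2 × 5! = 4 × 120 = 480.

480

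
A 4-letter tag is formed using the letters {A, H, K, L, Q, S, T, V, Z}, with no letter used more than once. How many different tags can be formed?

3024

With no repetition, fill the 4 letters in order: 9 choices, then 8, down to 6.
That product is 9 × 8 × 7 × 6 = 3024.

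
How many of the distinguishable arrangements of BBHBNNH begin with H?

With the first slot taken by H, it remains to arrange the other 6 letters (BBBNNH).
Those 6 letters have B appearing 3 times and N appearing twice, giving (6)!/(3!·2!) = 60.

60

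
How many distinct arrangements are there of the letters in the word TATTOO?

60

TATTOO has 6 letters with O appearing twice and T appearing 3 times.
The number of distinct arrangements is 6!/(3!·2!) = 720/12 = 60.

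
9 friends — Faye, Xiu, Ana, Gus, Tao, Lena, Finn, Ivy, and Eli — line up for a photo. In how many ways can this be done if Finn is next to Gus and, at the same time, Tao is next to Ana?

20160

Treat {Finn,Gus} as one block (2 orders) and {Tao,Ana} as another (2 orders).
That leaves 7 units to arrange: 2 × 2 × 7! = 4 × 5040 = 20160.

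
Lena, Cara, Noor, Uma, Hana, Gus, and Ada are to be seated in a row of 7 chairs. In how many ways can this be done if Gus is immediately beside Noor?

Glue Gus and Noor into one block (2 internal orders), leaving 6 units to arrange in a row.
So the count is 2·(6)! = 1440.

1440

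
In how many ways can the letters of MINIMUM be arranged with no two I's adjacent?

There are 7!/(3!·2!) = 420 arrangements of MINIMUM in total.
If the two I's are adjacent, glue them into one block, leaving 6 items to arrange: (6)!/(3!) = 120 ways.
Hence 420 − 120 = 300.

300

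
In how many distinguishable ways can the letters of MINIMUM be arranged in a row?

420

The 7 letters of MINIMUM have repeats: I appearing twice and M appearing 3 times.
So there are 7! / (3!·2!) = 420 distinguishable arrangements.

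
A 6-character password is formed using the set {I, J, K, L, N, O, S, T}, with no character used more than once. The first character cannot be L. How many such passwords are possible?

17640

The first character has 8−1 = 7 choices (anything except L).
The remaining 5 characters are filled from the other 7 symbols without repetition: 7 × 6 × 5 × 4 × 3 = 2520.
Total: 7 × 2520 = 17640.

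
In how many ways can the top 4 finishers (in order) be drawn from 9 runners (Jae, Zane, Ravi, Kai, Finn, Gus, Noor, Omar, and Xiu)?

3024

There are 9 choices for 1st place, 8 for 2nd, and so on down to 6 for position 4.
That gives 9 × 8 × 7 × 6 = 3024.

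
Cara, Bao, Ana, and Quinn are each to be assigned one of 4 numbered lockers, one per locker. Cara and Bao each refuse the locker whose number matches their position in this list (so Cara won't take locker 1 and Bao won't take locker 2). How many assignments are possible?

Let Aᵢ (for i ∈ {1, 2}) be the placements that put person i in their forbidden locker. Any j of these fix j positions, leaving (4−j)! ways to fill the rest, and there are C(2,j) ways to pick which j.
By inclusion–exclusion, the number of valid placements is Σ_{j=0}^{2} (−1)^j C(2,j)·(4−j)!.
Computing: 24 − 12 + 2 = 14.

14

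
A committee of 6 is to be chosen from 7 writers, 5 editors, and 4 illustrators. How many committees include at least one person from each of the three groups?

6545

With no constraint there are C(16,6) = 8008 possible selections.
Subtract selections that omit an entire group: no writers → C(9,6) = 84; no editors → C(11,6) = 462; no illustrators → C(12,6) = 924.
Add back selections omitting two groups (i.e. drawn from a single group): C(7,6) + C(5,6) + C(4,6) = 7.
By inclusion–exclusion: 8008 − 1470 + 7 = 6545.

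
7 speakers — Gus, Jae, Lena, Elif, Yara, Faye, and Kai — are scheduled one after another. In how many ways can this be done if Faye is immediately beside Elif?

Treat {Faye, Elif} as a single unit. There are 6 units to order, and the pair itself can be ordered 2 ways.
So the count is 2·(6)! = 1440.

1440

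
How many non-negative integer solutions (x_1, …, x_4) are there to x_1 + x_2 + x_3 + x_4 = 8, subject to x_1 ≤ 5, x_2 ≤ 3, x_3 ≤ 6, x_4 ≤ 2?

By stars and bars, unrestricted non-negative solutions to x_1+…+x_4 = 8 number C(8+3,3) = 165.
Subtract solutions that violate a single cap (substitute x_i' = x_i − (cap_i+1)): x_1 ≥ 6 gives C(5,3) = 10; x_2 ≥ 4 gives C(7,3) = 35; x_3 ≥ 7 gives C(4,3) = 4; x_4 ≥ 3 gives C(8,3) = 56. Together 105.
Add back pairs where two caps are both exceeded: 0 + 0 + 0 + 0 + 4 + 0 = 4.
By inclusion–exclusion the count is 165 − 105 + 4 = 64.

64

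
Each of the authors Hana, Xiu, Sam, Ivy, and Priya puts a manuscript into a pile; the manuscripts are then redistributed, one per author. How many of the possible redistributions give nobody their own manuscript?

44

This is the derangement count D_5: permutations of 5 items with no fixed point.
By inclusion–exclusion this is Σ_{j=0}^{5} (−1)^j C(5,j)·(5−j)!.
Computing: 120 − 120 + 60 − 20 + 5 − 1 = 44.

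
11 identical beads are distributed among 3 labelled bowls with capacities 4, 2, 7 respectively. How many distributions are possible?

Without the upper bounds there are C(13,2) = 78 ways to split 11 among 3 bowls.
Subtract solutions that violate a single cap (substitute x_i' = x_i − (cap_i+1)): x_1 ≥ 5 gives C(8,2) = 28; x_2 ≥ 3 gives C(10,2) = 45; x_3 ≥ 8 gives C(5,2) = 10. Together 83.
Add back pairs where two caps are both exceeded: 10 + 0 + 1 = 11.
By inclusion–exclusion the count is 78 − 83 + 11 = 6.

6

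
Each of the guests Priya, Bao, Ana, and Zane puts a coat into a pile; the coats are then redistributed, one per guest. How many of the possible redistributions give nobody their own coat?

9

This is the derangement count D_4: permutations of 4 items with no fixed point.
By inclusion–exclusion this is Σ_{j=0}^{4} (−1)^j C(4,j)·(4−j)!.
Computing: 24 − 24 + 12 − 4 + 1 = 9.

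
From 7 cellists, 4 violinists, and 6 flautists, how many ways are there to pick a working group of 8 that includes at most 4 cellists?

21465

Split by how many cellists are chosen (0 through 4).
Sum: C(7,0)·C(10,8) + C(7,1)·C(10,7) + C(7,2)·C(10,6) + C(7,3)·C(10,5) + C(7,4)·C(10,4) = 45 + 840 + 4410 + 8820 + 7350 = 21465.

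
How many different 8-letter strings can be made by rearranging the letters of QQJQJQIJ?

The 8 letters of QQJQJQIJ have repeats: J appearing 3 times and Q appearing 4 times.
So there are 8! / (4!·3!) = 280 distinguishable arrangements.

280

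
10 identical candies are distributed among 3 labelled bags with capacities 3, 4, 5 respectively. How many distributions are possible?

Without the upper bounds there are C(12,2) = 66 ways to split 10 among 3 bags.
Subtract solutions that violate a single cap (substitute x_i' = x_i − (cap_i+1)): x_1 ≥ 4 gives C(8,2) = 28; x_2 ≥ 5 gives C(7,2) = 21; x_3 ≥ 6 gives C(6,2) = 15. Together 64.
Add back pairs where two caps are both exceeded: 3 + 1 + 0 = 4.
By inclusion–exclusion the count is 66 − 64 + 4 = 6.

6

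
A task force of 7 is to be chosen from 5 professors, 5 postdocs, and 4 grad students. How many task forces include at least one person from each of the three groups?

Unrestricted: C(14,7) = 3432 ways to pick any 7 of the 14.
Selections missing a whole group: no professors → C(9,7) = 36; no postdocs → C(9,7) = 36; no grad students → C(10,7) = 120.
Add back selections omitting two groups (i.e. drawn from a single group): C(5,7) + C(5,7) + C(4,7) = 0.
By inclusion–exclusion: 3432 − 192 + 0 = 3240.

3240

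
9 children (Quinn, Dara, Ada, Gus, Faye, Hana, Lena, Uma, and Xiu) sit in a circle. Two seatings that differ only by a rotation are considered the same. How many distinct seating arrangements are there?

Seat Quinn anywhere (absorbing the rotational symmetry), then permute the other 8: (8)! = 40320.

40320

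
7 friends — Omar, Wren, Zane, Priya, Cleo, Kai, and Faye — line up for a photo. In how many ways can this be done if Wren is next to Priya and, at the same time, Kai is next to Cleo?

Treat {Wren,Priya} as one block (2 orders) and {Kai,Cleo} as another (2 orders).
That leaves 5 units to arrange: 2 × 2 × 5! = 4 × 120 = 480.

480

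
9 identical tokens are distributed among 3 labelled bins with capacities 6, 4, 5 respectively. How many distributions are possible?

By stars and bars, unrestricted non-negative solutions to x_1+…+x_3 = 9 number C(9+2,2) = 55.
Subtract solutions that violate a single cap (substitute x_i' = x_i − (cap_i+1)): x_1 ≥ 7 gives C(4,2) = 6; x_2 ≥ 5 gives C(6,2) = 15; x_3 ≥ 6 gives C(5,2) = 10. Together 31.
No two caps can be exceeded simultaneously, so the pair terms are all 0.
By inclusion–exclusion the count is 55 − 31 + 0 = 24.

24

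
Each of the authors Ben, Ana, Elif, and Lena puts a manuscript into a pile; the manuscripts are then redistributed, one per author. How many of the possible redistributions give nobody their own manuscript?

Count assignments avoiding every fixed point. For any j of the 4 authors fixed to their own manuscript, the other 4−j can be arranged in (4−j)! ways.
By inclusion–exclusion this is Σ_{j=0}^{4} (−1)^j C(4,j)·(4−j)!.
Computing: 24 − 24 + 12 − 4 + 1 = 9.

9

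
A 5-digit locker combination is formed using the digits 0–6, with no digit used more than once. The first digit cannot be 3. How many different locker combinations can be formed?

The first digit has 7−1 = 6 choices (anything except 3).
The remaining 4 digits are filled from the other 6 symbols without repetition: 6 × 5 × 4 × 3 = 360.
Total: 6 × 360 = 2160.

2160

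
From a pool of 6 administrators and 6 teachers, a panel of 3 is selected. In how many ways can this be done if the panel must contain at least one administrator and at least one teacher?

180

With no constraint there are C(12,3) = 220 possible selections.
Subtract selections that omit an entire group: no administrators → C(6,3) = 20; no teachers → C(6,3) = 20.
Both groups omitted at once is impossible, so 220 − 40 = 180.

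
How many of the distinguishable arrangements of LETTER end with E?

With the last slot taken by E, it remains to arrange the other 5 letters (LTTER).
Those 5 letters have T appearing twice, giving (5)!/(2!) = 60.

60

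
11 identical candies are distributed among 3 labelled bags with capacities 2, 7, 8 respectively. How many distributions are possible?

Ignoring the caps, the number of non-negative solutions to x_1+…+x_3 = 11 is C(13,2) = 78.
Subtract solutions that violate a single cap (substitute x_i' = x_i − (cap_i+1)): x_1 ≥ 3 gives C(10,2) = 45; x_2 ≥ 8 gives C(5,2) = 10; x_3 ≥ 9 gives C(4,2) = 6. Together 61.
Add back pairs where two caps are both exceeded: 1 + 0 + 0 = 1.
By inclusion–exclusion the count is 78 − 61 + 1 = 18.

18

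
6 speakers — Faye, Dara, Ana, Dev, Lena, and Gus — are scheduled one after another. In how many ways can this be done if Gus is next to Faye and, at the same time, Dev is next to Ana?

Treat {Gus,Faye} as one block (2 orders) and {Dev,Ana} as another (2 orders).
That leaves 4 units to arrange: 2 × 2 × 4! = 4 × 24 = 96.

96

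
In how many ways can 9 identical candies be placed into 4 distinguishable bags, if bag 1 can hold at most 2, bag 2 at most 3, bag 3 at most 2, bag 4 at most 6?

26

By stars and bars, unrestricted non-negative solutions to x_1+…+x_4 = 9 number C(9+3,3) = 220.
Subtract solutions that violate a single cap (substitute x_i' = x_i − (cap_i+1)): x_1 ≥ 3 gives C(9,3) = 84; x_2 ≥ 4 gives C(8,3) = 56; x_3 ≥ 3 gives C(9,3) = 84; x_4 ≥ 7 gives C(5,3) = 10. Together 234.
Add back pairs where two caps are both exceeded: 10 + 20 + 0 + 10 + 0 + 0 = 40.
By inclusion–exclusion the count is 220 − 234 + 40 = 26.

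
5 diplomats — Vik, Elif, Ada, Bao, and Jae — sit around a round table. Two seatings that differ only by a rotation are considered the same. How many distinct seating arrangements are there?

Seat Vik anywhere (absorbing the rotational symmetry), then permute the other 4: (4)! = 24.

24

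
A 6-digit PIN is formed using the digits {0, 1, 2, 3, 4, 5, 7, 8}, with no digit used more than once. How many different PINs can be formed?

This is a permutation of 6 out of 8: P(8,6) = 8!/2!.
That product is 8 × 7 × 6 × 5 × 4 × 3 = 20160.

20160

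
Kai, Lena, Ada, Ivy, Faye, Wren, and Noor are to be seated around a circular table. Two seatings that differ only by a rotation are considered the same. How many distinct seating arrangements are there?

720

Fix one person's seat to break rotational symmetry; the remaining 6 people can be arranged in (6)! = 720 ways.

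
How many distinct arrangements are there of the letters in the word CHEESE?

The 6 letters of CHEESE have repeats: E appearing 3 times.
Dividing 6! = 720 by 3! = 6 for the repeated letters gives 120.

120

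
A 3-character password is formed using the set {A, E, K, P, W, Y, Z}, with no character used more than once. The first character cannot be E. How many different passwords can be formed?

The first character has 7−1 = 6 choices (anything except E).
The remaining 2 characters are filled from the other 6 symbols without repetition: 6 × 5 = 30.
Total: 6 × 30 = 180.

180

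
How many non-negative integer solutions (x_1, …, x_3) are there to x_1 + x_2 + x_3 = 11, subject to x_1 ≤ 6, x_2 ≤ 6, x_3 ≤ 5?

Without the upper bounds there are C(13,2) = 78 ways to split 11 among 3 variables.
Subtract solutions that violate a single cap (substitute x_i' = x_i − (cap_i+1)): x_1 ≥ 7 gives C(6,2) = 15; x_2 ≥ 7 gives C(6,2) = 15; x_3 ≥ 6 gives C(7,2) = 21. Together 51.
No two caps can be exceeded simultaneously, so the pair terms are all 0.
By inclusion–exclusion the count is 78 − 51 + 0 = 27.

27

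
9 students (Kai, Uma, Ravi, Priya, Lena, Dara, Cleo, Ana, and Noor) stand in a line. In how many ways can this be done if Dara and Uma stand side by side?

80640

Glue Dara and Uma into one block (2 internal orders), leaving 8 units to arrange in a row.
That gives 2 × 8! = 2 × 40320 = 80640.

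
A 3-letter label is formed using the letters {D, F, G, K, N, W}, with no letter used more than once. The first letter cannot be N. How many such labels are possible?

100

The first letter has 6−1 = 5 choices (anything except N).
The remaining 2 letters are filled from the other 5 symbols without repetition: 5 × 4 = 20.
Total: 5 × 20 = 100.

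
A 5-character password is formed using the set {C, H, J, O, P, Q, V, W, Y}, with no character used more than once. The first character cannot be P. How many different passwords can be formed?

The first character has 9−1 = 8 choices (anything except P).
The remaining 4 characters are filled from the other 8 symbols without repetition: 8 × 7 × 6 × 5 = 1680.
Total: 8 × 1680 = 13440.

13440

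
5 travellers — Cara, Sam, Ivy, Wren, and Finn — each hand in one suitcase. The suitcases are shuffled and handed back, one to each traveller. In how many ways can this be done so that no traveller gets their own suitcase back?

44

Let Aᵢ be the assignments in which traveller i gets their own suitcase. We want the size of the complement of A₁∪…∪A_5.
By inclusion–exclusion this is Σ_{j=0}^{5} (−1)^j C(5,j)·(5−j)!.
Computing: 120 − 120 + 60 − 20 + 5 − 1 = 44.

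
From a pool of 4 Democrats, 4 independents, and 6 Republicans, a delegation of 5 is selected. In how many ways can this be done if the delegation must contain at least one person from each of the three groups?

Total 5-person selections from all 14: C(14,5) = 2002.
Selections missing a whole group: no Democrats → C(10,5) = 252; no independents → C(10,5) = 252; no Republicans → C(8,5) = 56.
Add back selections omitting two groups (i.e. drawn from a single group): C(4,5) + C(4,5) + C(6,5) = 6.
By inclusion–exclusion: 2002 − 560 + 6 = 1448.

1448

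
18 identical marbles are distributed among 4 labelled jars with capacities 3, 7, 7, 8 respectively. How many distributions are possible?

100

By stars and bars, unrestricted non-negative solutions to x_1+…+x_4 = 18 number C(18+3,3) = 1330.
Subtract solutions that violate a single cap (substitute x_i' = x_i − (cap_i+1)): x_1 ≥ 4 gives C(17,3) = 680; x_2 ≥ 8 gives C(13,3) = 286; x_3 ≥ 8 gives C(13,3) = 286; x_4 ≥ 9 gives C(12,3) = 220. Together 1472.
Add back pairs where two caps are both exceeded: 84 + 84 + 56 + 10 + 4 + 4 = 242.
By inclusion–exclusion the count is 1330 − 1472 + 242 = 100.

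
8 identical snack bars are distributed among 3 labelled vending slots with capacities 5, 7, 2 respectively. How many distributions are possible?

17

By stars and bars, unrestricted non-negative solutions to x_1+…+x_3 = 8 number C(8+2,2) = 45.
Subtract solutions that violate a single cap (substitute x_i' = x_i − (cap_i+1)): x_1 ≥ 6 gives C(4,2) = 6; x_2 ≥ 8 gives C(2,2) = 1; x_3 ≥ 3 gives C(7,2) = 21. Together 28.
No two caps can be exceeded simultaneously, so the pair terms are all 0.
By inclusion–exclusion the count is 45 − 28 + 0 = 17.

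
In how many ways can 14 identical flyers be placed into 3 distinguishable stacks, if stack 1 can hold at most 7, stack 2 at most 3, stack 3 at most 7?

10

By stars and bars, unrestricted non-negative solutions to x_1+…+x_3 = 14 number C(14+2,2) = 120.
Subtract solutions that violate a single cap (substitute x_i' = x_i − (cap_i+1)): x_1 ≥ 8 gives C(8,2) = 28; x_2 ≥ 4 gives C(12,2) = 66; x_3 ≥ 8 gives C(8,2) = 28. Together 122.
Add back pairs where two caps are both exceeded: 6 + 0 + 6 = 12.
By inclusion–exclusion the count is 120 − 122 + 12 = 10.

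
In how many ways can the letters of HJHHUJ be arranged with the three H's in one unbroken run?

Treat the 3 copies of H as a single block. The multiset to arrange is then {HHH, J, J, U}, 4 items in all.
That gives (4)!/(2!) = 12 arrangements.

12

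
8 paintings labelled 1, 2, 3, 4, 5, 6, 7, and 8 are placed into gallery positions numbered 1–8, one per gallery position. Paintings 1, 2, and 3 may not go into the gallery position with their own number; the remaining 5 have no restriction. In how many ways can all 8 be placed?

27240

Let Aᵢ (for i ∈ {1, 2, 3}) be the placements that put painting i in its forbidden gallery position. Any j of these fix j positions, leaving (8−j)! ways to fill the rest, and there are C(3,j) ways to pick which j.
By inclusion–exclusion, the number of valid placements is Σ_{j=0}^{3} (−1)^j C(3,j)·(8−j)!.
Computing: 40320 − 15120 + 2160 − 120 = 27240.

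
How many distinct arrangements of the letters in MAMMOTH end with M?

Fix M in the last position and arrange the remaining 6 letters.
Those 6 letters have M appearing twice, giving (6)!/(2!) = 360.

360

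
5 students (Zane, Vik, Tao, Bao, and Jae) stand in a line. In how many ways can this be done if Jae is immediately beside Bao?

Place the 3 others and the Jae-Bao pair as 4 objects in a line; the pair has 2 internal arrangements.
That gives 2 × 4! = 2 × 24 = 48.

48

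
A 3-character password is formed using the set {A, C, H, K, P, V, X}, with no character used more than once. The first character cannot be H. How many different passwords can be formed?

180

The first character has 7−1 = 6 choices (anything except H).
The remaining 2 characters are filled from the other 6 symbols without repetition: 6 × 5 = 30.
Total: 6 × 30 = 180.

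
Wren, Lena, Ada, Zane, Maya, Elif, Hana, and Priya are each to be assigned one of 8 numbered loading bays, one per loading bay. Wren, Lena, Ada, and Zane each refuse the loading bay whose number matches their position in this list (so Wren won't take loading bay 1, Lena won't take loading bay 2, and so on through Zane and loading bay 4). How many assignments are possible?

24024

Let Aᵢ (for 1 ≤ i ≤ 4) be the placements that put person i in their forbidden loading bay. Any j of these fix j positions, leaving (8−j)! ways to fill the rest, and there are C(4,j) ways to pick which j.
By inclusion–exclusion, the number of valid placements is Σ_{j=0}^{4} (−1)^j C(4,j)·(8−j)!.
Computing: 40320 − 20160 + 4320 − 480 + 24 = 24024.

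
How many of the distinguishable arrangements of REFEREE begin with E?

60

With the first slot taken by E, it remains to arrange the other 6 letters (RFEREE).
Those 6 letters have E appearing 3 times and R appearing twice, giving (6)!/(3!·2!) = 60.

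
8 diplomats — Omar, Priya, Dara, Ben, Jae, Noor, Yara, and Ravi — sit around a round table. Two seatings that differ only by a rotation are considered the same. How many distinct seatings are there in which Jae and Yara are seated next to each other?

Glue Jae and Yara into a block (2 internal orders). Seating 7 units around a circle gives (6)! arrangements.
So 2 × (6)! = 2 × 720 = 1440.

1440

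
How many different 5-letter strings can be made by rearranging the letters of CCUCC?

CCUCC has 5 letters with C appearing 4 times.
So there are 5! / (4!) = 5 distinguishable arrangements.

5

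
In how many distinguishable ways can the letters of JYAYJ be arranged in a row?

JYAYJ has 5 letters with J appearing twice and Y appearing twice.
Dividing 5! = 120 by 2!·2! = 4 for the repeated letters gives 30.

30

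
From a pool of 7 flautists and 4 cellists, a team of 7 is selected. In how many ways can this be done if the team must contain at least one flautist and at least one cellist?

Total 7-person selections from all 11: C(11,7) = 330.
Subtract selections that omit an entire group: no flautists → C(4,7) = 0; no cellists → C(7,7) = 1.
Both groups omitted at once is impossible, so 330 − 1 = 329.

329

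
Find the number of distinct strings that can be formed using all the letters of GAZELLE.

1260

Letter multiplicities in GAZELLE: A×1, E×2, G×1, L×2, Z×1.
The number of distinct arrangements is 7!/(2!·2!) = 5040/4 = 1260.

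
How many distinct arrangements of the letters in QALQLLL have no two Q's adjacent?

Total arrangements of QALQLLL: 7!/(4!·2!) = 105.
If the two Q's are adjacent, glue them into one block, leaving 6 items to arrange: (6)!/(4!) = 30 ways.
Subtracting, 105 − 30 = 75 arrangements keep the Q's apart.

75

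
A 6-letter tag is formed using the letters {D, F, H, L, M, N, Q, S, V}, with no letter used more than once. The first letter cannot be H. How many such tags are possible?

The first letter has 9−1 = 8 choices (anything except H).
The remaining 5 letters are filled from the other 8 symbols without repetition: 8 × 7 × 6 × 5 × 4 = 6720.
Total: 8 × 6720 = 53760.

53760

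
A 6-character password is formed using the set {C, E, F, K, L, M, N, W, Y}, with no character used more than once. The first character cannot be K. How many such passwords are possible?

The first character has 9−1 = 8 choices (anything except K).
The remaining 5 characters are filled from the other 8 symbols without repetition: 8 × 7 × 6 × 5 × 4 = 6720.
Total: 8 × 6720 = 53760.

53760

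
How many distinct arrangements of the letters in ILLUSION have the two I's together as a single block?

Treat the 2 copies of I as a single block. The multiset to arrange is then {II, L, L, N, O, S, U}, 7 items in all.
That gives (7)!/(2!) = 2520 arrangements.

2520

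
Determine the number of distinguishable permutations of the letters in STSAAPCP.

5040

The 8 letters of STSAAPCP have repeats: A appearing twice, P appearing twice, and S appearing twice.
Dividing 8! = 40320 by 2!·2!·2! = 8 for the repeated letters gives 5040.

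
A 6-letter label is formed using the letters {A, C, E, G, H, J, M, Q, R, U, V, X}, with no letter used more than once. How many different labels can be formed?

Choose and order 6 of the 12 symbols: the first letter has 12 options, the next 11, and so on down to 7.
That product is 12 × 11 × 10 × 9 × 8 × 7 = 665280.

665280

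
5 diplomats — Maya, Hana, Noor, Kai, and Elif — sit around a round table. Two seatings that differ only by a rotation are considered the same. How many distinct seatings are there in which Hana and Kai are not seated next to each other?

All circular seatings of 5 people number (4)! = 24.
Seatings with Hana beside Kai: treat them as a block with 2 internal orders, giving 2 × (3)! = 12.
Subtracting, 24 − 12 = 12.

12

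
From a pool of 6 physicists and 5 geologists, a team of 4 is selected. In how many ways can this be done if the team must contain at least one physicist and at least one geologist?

Unrestricted: C(11,4) = 330 ways to pick any 4 of the 11.
Selections missing a whole group: no physicists → C(5,4) = 5; no geologists → C(6,4) = 15.
Both groups omitted at once is impossible, so 330 − 20 = 310.

310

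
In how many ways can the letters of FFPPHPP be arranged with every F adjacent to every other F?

Treat the 2 copies of F as a single block. The multiset to arrange is then {FF, H, P, P, P, P}, 6 items in all.
That gives (6)!/(4!) = 30 arrangements.

30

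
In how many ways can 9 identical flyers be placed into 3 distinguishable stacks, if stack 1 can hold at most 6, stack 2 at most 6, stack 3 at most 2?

15

Without the upper bounds there are C(11,2) = 55 ways to split 9 among 3 stacks.
Subtract solutions that violate a single cap (substitute x_i' = x_i − (cap_i+1)): x_1 ≥ 7 gives C(4,2) = 6; x_2 ≥ 7 gives C(4,2) = 6; x_3 ≥ 3 gives C(8,2) = 28. Together 40.
No two caps can be exceeded simultaneously, so the pair terms are all 0.
By inclusion–exclusion the count is 55 − 40 + 0 = 15.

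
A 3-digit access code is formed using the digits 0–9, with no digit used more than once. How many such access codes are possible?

With no repetition, fill the 3 digits in order: 10 choices, then 9, down to 8.
10 × 9 × 8 = 720.

720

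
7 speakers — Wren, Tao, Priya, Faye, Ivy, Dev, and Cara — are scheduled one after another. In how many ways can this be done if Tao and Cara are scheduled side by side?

1440

Place the 5 others and the Tao-Cara pair as 6 objects in a line; the pair has 2 internal arrangements.
That gives 2 × 6! = 2 × 720 = 1440.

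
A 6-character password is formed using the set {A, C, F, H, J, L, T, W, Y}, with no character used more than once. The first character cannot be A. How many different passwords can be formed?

The first character has 9−1 = 8 choices (anything except A).
The remaining 5 characters are filled from the other 8 symbols without repetition: 8 × 7 × 6 × 5 × 4 = 6720.
Total: 8 × 6720 = 53760.

53760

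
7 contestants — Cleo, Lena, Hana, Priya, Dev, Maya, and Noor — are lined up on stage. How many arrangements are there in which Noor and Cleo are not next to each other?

3600

Of the 7! = 5040 arrangements, those with Noor and Cleo adjacent number 2 × 6! = 1440 (treat the pair as a block with 2 internal orders).
Complementary counting: 5040 − 1440 = 3600.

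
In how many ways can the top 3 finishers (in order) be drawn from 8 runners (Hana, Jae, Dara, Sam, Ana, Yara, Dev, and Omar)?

There are 8 choices for 1st place, 7 for 2nd, and 6 for 3rd.
That gives 8 × 7 × 6 = 336.

336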